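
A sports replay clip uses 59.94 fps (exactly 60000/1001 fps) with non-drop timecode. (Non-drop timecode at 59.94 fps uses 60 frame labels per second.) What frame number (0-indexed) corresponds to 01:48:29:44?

frame 390584

Total seconds to the label: (1 × 3600 + 48 × 60 + 29) = 6509.
Frame index = 6509 × 60 + 44 = 390584.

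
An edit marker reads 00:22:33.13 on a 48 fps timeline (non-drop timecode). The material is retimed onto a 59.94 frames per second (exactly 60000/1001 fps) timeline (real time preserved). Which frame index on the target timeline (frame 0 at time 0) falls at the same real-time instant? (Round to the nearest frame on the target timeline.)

Source frame index: (0×3600 + 22×60 + 33) × 48 + 13 = 64957.
Real time: 64957 / (48) = 64957/48 s.
Target frame: (64957/48) × (60000/1001) = 81196250/1001 ≈ 81115.135 → 81115.

frame 81115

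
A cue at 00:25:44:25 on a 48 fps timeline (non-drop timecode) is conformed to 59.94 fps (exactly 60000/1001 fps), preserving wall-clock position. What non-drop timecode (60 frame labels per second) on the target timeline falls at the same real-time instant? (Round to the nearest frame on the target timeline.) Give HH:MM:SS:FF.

00:25:42:59

Source frame index: (0×3600 + 25×60 + 44) × 48 + 25 = 74137.
Real time: 74137 / (48) = 74137/48 s.
Target frame: (74137/48) × (60000/1001) = 13238750/143 ≈ 92578.671 → 92579.
At 60 labels/s: frame 92579 → 00:25:42:59.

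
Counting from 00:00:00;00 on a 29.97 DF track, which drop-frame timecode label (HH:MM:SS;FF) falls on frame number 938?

00:00:31;08

Each 10-minute DF block holds 10 × 60 × 30 − 9 × 2 = 17982 frames. 938 ÷ 17982 → 0 full blocks, remainder 938.
Within the partial block the first minute is 1800 frames and each further minute 1798, so 0 further minute boundaries passed. Total skipped labels = 18 × 0 + 2 × 0 = 0.
Non-drop label index = 938 + 0 = 938; at 30 labels/s that is 00:00:31:08, i.e. DF 00:00:31;08.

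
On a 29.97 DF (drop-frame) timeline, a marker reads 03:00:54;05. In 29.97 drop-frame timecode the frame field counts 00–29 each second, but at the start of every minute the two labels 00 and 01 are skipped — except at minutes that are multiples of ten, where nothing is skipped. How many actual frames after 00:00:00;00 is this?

325301

Complete 10-minute blocks: 18, each 17982 frames → 323676.
Remaining 0 whole minutes in the current block: 0 frames.
Within the current minute: 54 × 30 + 5 = 1625. Total = 323676 + 0 + 1625 = 325301.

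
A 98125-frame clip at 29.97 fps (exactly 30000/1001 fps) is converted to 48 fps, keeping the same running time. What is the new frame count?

157157 frames

Target frames = source frames × (target rate / source rate) = 98125 × (48)/(30000/1001) = 98125 × 1001/625 = 157157.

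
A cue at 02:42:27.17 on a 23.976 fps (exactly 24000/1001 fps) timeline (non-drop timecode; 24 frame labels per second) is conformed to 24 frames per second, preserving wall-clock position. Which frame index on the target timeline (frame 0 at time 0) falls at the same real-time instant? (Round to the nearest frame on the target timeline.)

Source frame index: (2×3600 + 42×60 + 27) × 24 + 17 = 233945.
Real time: 233945 / (24000/1001) = 46835789/4800 s.
Target frame: (46835789/4800) × (24) = 46835789/200 ≈ 234178.945 → 234179.

frame 234179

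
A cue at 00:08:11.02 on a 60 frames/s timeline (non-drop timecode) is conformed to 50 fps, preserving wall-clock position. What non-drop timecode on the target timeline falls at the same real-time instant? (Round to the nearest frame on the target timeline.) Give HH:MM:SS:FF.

Source frame index: (0×3600 + 8×60 + 11) × 60 + 2 = 29462.
Real time: 29462 / (60) = 14731/30 s.
Target frame: (14731/30) × (50) = 73655/3 ≈ 24551.667 → 24552.
At 50 labels/s: frame 24552 → 00:08:11:02.

00:08:11:02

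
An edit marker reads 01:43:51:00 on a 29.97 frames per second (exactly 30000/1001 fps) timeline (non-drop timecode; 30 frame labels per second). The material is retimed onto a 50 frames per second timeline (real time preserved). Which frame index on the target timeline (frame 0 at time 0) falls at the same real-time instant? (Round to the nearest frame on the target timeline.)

Source frame index: (1×3600 + 43×60 + 51) × 30 + 0 = 186930.
Real time: 186930 / (30000/1001) = 6237231/1000 s.
Target frame: (6237231/1000) × (50) = 6237231/20 ≈ 311861.550 → 311862.

frame 311862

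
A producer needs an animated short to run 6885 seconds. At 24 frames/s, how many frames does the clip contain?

Frames = 6885 × 24 = 165240.

165240 frames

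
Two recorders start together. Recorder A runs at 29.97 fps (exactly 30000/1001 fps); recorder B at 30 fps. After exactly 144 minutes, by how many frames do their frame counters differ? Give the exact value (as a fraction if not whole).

144 min = 8640 s.
A emits 30000/1001 × 8640 = 259200000/1001 frames; B emits 30 × 8640 = 259200.
Difference = 259200/1001 frames (≈ 258.9411); B is ahead of A.

259200/1001 frames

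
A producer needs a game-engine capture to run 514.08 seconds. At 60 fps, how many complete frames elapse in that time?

Frames = 514.08 × 60 = 154224/5 ≈ 30844.8000.
Complete frames: 30844.

30844 frames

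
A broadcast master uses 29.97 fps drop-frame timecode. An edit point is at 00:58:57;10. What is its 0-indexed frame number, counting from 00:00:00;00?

106014

As if non-drop at 30 labels/s: (0 × 3600 + 58 × 60 + 57) × 30 + 10 = 106120.
Minute boundaries passed: 58; those not divisible by 10: 58 − 5 = 53; dropped labels = 2 × 53 = 106.
Actual frame index = 106120 − 106 = 106014.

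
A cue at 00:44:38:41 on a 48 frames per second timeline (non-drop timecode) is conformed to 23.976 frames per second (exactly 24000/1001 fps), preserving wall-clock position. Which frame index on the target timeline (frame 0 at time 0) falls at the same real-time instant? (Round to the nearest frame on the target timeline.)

Source frame index: (0×3600 + 44×60 + 38) × 48 + 41 = 128585.
Real time: 128585 / (48) = 128585/48 s.
Target frame: (128585/48) × (24000/1001) = 64292500/1001 ≈ 64228.272 → 64228.

frame 64228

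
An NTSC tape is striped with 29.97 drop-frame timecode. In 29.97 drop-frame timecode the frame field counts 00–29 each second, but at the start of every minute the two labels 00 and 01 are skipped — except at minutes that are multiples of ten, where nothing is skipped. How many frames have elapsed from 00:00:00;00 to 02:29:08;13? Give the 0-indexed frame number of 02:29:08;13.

As if non-drop at 30 labels/s: (2 × 3600 + 29 × 60 + 8) × 30 + 13 = 268453.
Minute boundaries passed: 149; those not divisible by 10: 149 − 14 = 135; dropped labels = 2 × 135 = 270.
Actual frame index = 268453 − 270 = 268183.

268183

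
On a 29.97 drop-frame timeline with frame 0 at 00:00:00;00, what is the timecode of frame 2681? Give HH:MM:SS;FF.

00:01:29;13

Each 10-minute DF block holds 10 × 60 × 30 − 9 × 2 = 17982 frames. 2681 ÷ 17982 → 0 full blocks, remainder 2681.
Within the partial block the first minute is 1800 frames and each further minute 1798, so 1 further minute boundary passed. Total skipped labels = 18 × 0 + 2 × 1 = 2.
Non-drop label index = 2681 + 2 = 2683; at 30 labels/s that is 00:01:29:13, i.e. DF 00:01:29;13.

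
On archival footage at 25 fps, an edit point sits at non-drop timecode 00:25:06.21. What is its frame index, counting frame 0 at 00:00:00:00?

Total seconds to the label: (0 × 3600 + 25 × 60 + 6) = 1506.
Frame index = 1506 × 25 + 21 = 37671.

frame 37671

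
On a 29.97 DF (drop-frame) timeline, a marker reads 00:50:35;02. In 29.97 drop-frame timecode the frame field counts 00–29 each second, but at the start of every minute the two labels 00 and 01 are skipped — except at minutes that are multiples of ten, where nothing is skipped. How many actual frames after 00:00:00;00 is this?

Complete 10-minute blocks: 5, each 17982 frames → 89910.
Remaining 0 whole minutes in the current block: 0 frames.
Within the current minute: 35 × 30 + 2 = 1052. Total = 89910 + 0 + 1052 = 90962.

90962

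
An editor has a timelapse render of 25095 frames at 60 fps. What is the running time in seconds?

418.25 seconds

Running time = 25095 / (60) = 418.25 s.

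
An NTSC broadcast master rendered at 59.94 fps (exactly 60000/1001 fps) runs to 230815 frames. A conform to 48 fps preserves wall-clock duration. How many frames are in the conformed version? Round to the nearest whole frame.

Frames at target rate = 230815 × (48) / (60000/1001) = 46209163/250 ≈ 184836.652.
Nearest whole frame: 184837.

184837 frames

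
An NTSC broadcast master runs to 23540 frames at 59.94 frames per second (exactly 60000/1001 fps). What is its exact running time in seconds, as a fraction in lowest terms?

Running time = 23540 ÷ (60000/1001) = 23540 × 1001/60000 = 1178177/3000 s.

1178177/3000 seconds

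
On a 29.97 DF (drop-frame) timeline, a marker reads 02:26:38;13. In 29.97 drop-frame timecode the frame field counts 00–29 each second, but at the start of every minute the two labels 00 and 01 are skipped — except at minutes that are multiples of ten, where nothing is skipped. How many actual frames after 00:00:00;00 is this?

As if non-drop at 30 labels/s: (2 × 3600 + 26 × 60 + 38) × 30 + 13 = 263953.
Minute boundaries passed: 146; those not divisible by 10: 146 − 14 = 132; dropped labels = 2 × 132 = 264.
Actual frame index = 263953 − 264 = 263689.

263689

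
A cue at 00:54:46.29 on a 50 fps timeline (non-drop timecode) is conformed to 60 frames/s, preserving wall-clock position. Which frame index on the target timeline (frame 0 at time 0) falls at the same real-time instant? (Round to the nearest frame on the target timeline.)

Source frame index: (0×3600 + 54×60 + 46) × 50 + 29 = 164329.
Real time: 164329 / (50) = 164329/50 s.
Target frame: (164329/50) × (60) = 985974/5 ≈ 197194.800 → 197195.

frame 197195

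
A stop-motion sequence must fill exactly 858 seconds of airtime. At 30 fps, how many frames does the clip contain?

25740 frames

Frames = 858 × 30 = 25740.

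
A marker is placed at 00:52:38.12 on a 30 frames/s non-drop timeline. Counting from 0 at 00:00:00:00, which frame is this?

frame 94752

Total seconds to the label: (0 × 3600 + 52 × 60 + 38) = 3158.
Frame index = 3158 × 30 + 12 = 94752.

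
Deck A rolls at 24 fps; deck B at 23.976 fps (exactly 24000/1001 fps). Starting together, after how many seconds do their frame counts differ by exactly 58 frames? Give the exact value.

29029/12 seconds

The gap grows by |24000/1001 − 24| = 24/1001 frames per second.
Time for a 58-frame gap: 58 ÷ (24/1001) = 29029/12 s.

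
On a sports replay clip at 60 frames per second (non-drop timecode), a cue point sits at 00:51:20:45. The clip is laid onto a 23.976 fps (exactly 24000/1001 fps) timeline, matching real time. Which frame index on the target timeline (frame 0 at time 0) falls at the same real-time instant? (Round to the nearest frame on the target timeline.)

frame 73864

Source frame index: (0×3600 + 51×60 + 20) × 60 + 45 = 184845.
Real time: 184845 / (60) = 12323/4 s.
Target frame: (12323/4) × (24000/1001) = 73938000/1001 ≈ 73864.136 → 73864.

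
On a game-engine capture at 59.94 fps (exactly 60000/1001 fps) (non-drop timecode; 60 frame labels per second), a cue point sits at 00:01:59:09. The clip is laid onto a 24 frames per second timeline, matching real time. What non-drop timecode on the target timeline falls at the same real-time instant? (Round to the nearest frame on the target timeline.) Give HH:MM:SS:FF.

Source frame index: (0×3600 + 1×60 + 59) × 60 + 9 = 7149.
Real time: 7149 / (60000/1001) = 2385383/20000 s.
Target frame: (2385383/20000) × (24) = 7156149/2500 ≈ 2862.460 → 2862.
At 24 labels/s: frame 2862 → 00:01:59:06.

00:01:59:06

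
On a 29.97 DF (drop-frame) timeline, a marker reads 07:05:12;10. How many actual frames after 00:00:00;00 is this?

As if non-drop at 30 labels/s: (7 × 3600 + 5 × 60 + 12) × 30 + 10 = 765370.
Minute boundaries passed: 425; those not divisible by 10: 425 − 42 = 383; dropped labels = 2 × 383 = 766.
Actual frame index = 765370 − 766 = 764604.

764604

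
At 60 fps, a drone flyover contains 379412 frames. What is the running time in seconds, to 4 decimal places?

6323.5333 seconds

Running time = 379412 × 1/60 = 94853/15 s ≈ 6323.5333 s.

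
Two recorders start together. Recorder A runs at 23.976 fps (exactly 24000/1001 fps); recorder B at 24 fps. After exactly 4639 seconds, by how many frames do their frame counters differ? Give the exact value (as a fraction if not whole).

111336/1001 frames

A emits 24000/1001 × 4639 = 111336000/1001 frames; B emits 24 × 4639 = 111336.
Difference = 111336/1001 frames (≈ 111.2248); B is ahead of A.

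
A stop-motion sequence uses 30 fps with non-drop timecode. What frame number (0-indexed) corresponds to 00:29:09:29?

frame 52499

Total seconds to the label: (0 × 3600 + 29 × 60 + 9) = 1749.
Frame index = 1749 × 30 + 29 = 52499.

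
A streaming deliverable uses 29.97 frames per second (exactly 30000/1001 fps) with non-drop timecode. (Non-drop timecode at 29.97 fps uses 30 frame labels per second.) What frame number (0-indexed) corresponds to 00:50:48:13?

Total seconds to the label: (0 × 3600 + 50 × 60 + 48) = 3048.
Frame index = 3048 × 30 + 13 = 91453.

frame 91453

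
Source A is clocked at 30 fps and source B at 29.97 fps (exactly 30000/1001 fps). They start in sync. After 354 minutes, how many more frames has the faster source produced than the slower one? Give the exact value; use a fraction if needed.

354 min = 21240 s.
A emits 30 × 21240 = 637200 frames; B emits 30000/1001 × 21240 = 637200000/1001.
Difference = 637200/1001 frames (≈ 636.5634); B is behind A.

637200/1001 frames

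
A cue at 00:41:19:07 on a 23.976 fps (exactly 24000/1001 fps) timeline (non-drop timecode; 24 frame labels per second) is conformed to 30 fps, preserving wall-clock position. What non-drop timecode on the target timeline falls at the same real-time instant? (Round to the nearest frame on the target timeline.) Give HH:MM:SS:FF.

00:41:21:23

Source frame index: (0×3600 + 41×60 + 19) × 24 + 7 = 59503.
Real time: 59503 / (24000/1001) = 59562503/24000 s.
Target frame: (59562503/24000) × (30) = 59562503/800 ≈ 74453.129 → 74453.
At 30 labels/s: frame 74453 → 00:41:21:23.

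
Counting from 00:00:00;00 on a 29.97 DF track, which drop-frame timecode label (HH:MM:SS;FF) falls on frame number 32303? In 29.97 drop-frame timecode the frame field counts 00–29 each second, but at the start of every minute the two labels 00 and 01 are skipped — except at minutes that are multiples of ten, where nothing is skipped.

00:17:57;25

Ten DF minutes hold 17982 frames, so frame 32303 lies in block 1 (frames 17982–35963) with 14321 frames into that block.
The block's first minute is 1800 frames and the rest 1798 each; 14321 frames reaches minute 7, so 1 × 18 + 7 × 2 = 32 labels have been skipped so far.
Adding those back, label number 32303 + 32 = 32335 at 30 labels/s is 1077 s + 25 f = 0 h 17 min 57 s frame 25, i.e. 00:17:57;25.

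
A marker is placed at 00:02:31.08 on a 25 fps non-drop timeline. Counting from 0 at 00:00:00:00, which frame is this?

Total seconds to the label: (0 × 3600 + 2 × 60 + 31) = 151.
Frame index = 151 × 25 + 8 = 3783.

frame 3783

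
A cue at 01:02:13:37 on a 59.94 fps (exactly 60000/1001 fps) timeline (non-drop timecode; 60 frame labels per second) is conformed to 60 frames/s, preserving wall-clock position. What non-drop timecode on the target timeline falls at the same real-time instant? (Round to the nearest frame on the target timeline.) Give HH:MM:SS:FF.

Source frame index: (1×3600 + 2×60 + 13) × 60 + 37 = 224017.
Real time: 224017 / (60000/1001) = 224241017/60000 s.
Target frame: (224241017/60000) × (60) = 224241017/1000 ≈ 224241.017 → 224241.
At 60 labels/s: frame 224241 → 01:02:17:21.

01:02:17:21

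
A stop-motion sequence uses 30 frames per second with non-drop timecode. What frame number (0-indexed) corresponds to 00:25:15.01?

frame 45451

Total seconds to the label: (0 × 3600 + 25 × 60 + 15) = 1515.
Frame index = 1515 × 30 + 1 = 45451.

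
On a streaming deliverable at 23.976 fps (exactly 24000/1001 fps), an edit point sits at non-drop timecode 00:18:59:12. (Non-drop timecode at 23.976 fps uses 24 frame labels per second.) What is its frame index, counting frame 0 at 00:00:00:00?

Total seconds to the label: (0 × 3600 + 18 × 60 + 59) = 1139.
Frame index = 1139 × 24 + 12 = 27348.

frame 27348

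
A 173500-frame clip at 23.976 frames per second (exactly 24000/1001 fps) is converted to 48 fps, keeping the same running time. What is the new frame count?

Target frames = source frames × (target rate / source rate) = 173500 × (48)/(24000/1001) = 173500 × 1001/500 = 347347.

347347 frames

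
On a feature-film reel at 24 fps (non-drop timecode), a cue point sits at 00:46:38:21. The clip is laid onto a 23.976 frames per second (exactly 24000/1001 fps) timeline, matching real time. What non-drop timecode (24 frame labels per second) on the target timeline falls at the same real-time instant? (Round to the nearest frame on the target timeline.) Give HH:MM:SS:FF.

00:46:36:02

Source frame index: (0×3600 + 46×60 + 38) × 24 + 21 = 67173.
Real time: 67173 / (24) = 22391/8 s.
Target frame: (22391/8) × (24000/1001) = 67173000/1001 ≈ 67105.894 → 67106.
At 24 labels/s: frame 67106 → 00:46:36:02.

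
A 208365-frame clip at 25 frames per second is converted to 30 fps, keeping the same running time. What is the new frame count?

Target frames = source frames × (target rate / source rate) = 208365 × (30)/(25) = 208365 × 6/5 = 250038.

250038 frames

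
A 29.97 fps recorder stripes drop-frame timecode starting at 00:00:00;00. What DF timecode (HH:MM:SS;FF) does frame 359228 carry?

03:19:46;08

Each 10-minute DF block holds 10 × 60 × 30 − 9 × 2 = 17982 frames. 359228 ÷ 17982 → 19 full blocks, remainder 17570.
Within the partial block the first minute is 1800 frames and each further minute 1798, so 9 further minute boundaries passed. Total skipped labels = 18 × 19 + 2 × 9 = 360.
Non-drop label index = 359228 + 360 = 359588; at 30 labels/s that is 03:19:46:08, i.e. DF 03:19:46;08.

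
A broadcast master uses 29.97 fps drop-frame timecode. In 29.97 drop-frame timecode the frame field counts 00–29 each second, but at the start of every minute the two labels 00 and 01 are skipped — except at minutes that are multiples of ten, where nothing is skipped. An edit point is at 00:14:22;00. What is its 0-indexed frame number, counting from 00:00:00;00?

25834

Complete 10-minute blocks: 1, each 17982 frames → 17982.
Remaining 4 whole minutes in the current block: 1800 + 3 × 1798 = 7194 frames.
Within the current minute: 22 × 30 + 0 − 2 = 658 (labels ;00/;01 skipped at this minute). Total = 17982 + 7194 + 658 = 25834.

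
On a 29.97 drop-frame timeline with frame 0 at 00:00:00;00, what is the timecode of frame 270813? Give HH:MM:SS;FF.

02:30:36;03

Each 10-minute DF block holds 10 × 60 × 30 − 9 × 2 = 17982 frames. 270813 ÷ 17982 → 15 full blocks, remainder 1083.
Within the partial block the first minute is 1800 frames and each further minute 1798, so 0 further minute boundaries passed. Total skipped labels = 18 × 15 + 2 × 0 = 270.
Non-drop label index = 270813 + 270 = 271083; at 30 labels/s that is 02:30:36:03, i.e. DF 02:30:36;03.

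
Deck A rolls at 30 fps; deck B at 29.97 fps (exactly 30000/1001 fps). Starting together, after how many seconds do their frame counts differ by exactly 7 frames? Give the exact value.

The gap grows by |30000/1001 − 30| = 30/1001 frames per second.
Time for a 7-frame gap: 7 ÷ (30/1001) = 7007/30 s.

7007/30 seconds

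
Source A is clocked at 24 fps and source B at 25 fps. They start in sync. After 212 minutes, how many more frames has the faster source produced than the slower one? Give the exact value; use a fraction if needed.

12720 frames

212 min = 12720 s.
A emits 24 × 12720 = 305280 frames; B emits 25 × 12720 = 318000.
Difference = 12720 frames; B is ahead of A.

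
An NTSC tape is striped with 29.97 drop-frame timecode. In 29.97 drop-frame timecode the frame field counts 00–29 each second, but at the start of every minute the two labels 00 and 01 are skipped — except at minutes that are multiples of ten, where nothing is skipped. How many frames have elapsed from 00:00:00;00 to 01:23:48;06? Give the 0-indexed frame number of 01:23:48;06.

As if non-drop at 30 labels/s: (1 × 3600 + 23 × 60 + 48) × 30 + 6 = 150846.
Minute boundaries passed: 83; those not divisible by 10: 83 − 8 = 75; dropped labels = 2 × 75 = 150.
Actual frame index = 150846 − 150 = 150696.

150696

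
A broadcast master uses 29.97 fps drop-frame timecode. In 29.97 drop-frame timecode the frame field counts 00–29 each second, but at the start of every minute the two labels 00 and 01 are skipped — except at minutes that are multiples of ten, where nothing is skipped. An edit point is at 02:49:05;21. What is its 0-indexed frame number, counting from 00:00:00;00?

304065

Complete 10-minute blocks: 16, each 17982 frames → 287712.
Remaining 9 whole minutes in the current block: 1800 + 8 × 1798 = 16184 frames.
Within the current minute: 5 × 30 + 21 − 2 = 169 (labels ;00/;01 skipped at this minute). Total = 287712 + 16184 + 169 = 304065.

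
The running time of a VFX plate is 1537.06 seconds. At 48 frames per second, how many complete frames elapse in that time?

73778 frames

Frames = 1537.06 × 48 = 1844472/25 ≈ 73778.8800.
Complete frames: 73778.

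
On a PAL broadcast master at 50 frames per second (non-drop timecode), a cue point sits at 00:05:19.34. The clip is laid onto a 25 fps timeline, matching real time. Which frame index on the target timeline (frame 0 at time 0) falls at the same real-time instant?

frame 7992

Source frame index: (0×3600 + 5×60 + 19) × 50 + 34 = 15984.
Real time: 15984 / (50) = 7992/25 s.
Target frame: (7992/25) × (25) = 7992.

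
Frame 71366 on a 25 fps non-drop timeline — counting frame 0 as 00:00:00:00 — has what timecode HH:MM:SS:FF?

00:47:34:16

71366 ÷ 25 = 2854 full seconds, remainder 16 frames.
2854 s = 0 h 47 min 34 s.
Timecode: 00:47:34:16.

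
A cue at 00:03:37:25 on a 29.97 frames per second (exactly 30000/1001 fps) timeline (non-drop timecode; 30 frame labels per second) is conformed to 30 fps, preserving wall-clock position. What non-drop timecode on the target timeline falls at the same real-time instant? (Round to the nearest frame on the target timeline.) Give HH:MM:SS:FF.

00:03:38:02

Source frame index: (0×3600 + 3×60 + 37) × 30 + 25 = 6535.
Real time: 6535 / (30000/1001) = 1308307/6000 s.
Target frame: (1308307/6000) × (30) = 1308307/200 ≈ 6541.535 → 6542.
At 30 labels/s: frame 6542 → 00:03:38:02.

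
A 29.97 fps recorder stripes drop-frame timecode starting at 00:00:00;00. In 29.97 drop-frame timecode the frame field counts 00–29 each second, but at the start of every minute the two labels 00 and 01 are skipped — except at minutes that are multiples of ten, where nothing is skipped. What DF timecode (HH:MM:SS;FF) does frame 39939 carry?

Ten DF minutes hold 17982 frames, so frame 39939 lies in block 2 (frames 35964–53945) with 3975 frames into that block.
The block's first minute is 1800 frames and the rest 1798 each; 3975 frames reaches minute 2, so 2 × 18 + 2 × 2 = 40 labels have been skipped so far.
Adding those back, label number 39939 + 40 = 39979 at 30 labels/s is 1332 s + 19 f = 0 h 22 min 12 s frame 19, i.e. 00:22:12;19.

00:22:12;19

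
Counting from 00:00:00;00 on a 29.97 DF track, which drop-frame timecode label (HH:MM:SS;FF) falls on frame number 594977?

05:30:52;11

Each 10-minute DF block holds 10 × 60 × 30 − 9 × 2 = 17982 frames. 594977 ÷ 17982 → 33 full blocks, remainder 1571.
Within the partial block the first minute is 1800 frames and each further minute 1798, so 0 further minute boundaries passed. Total skipped labels = 18 × 33 + 2 × 0 = 594.
Non-drop label index = 594977 + 594 = 595571; at 30 labels/s that is 05:30:52:11, i.e. DF 05:30:52;11.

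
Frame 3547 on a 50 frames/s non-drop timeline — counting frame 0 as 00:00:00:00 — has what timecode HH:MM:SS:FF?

3547 ÷ 50 = 70 full seconds, remainder 47 frames.
70 s = 0 h 1 min 10 s.
Timecode: 00:01:10:47.

00:01:10:47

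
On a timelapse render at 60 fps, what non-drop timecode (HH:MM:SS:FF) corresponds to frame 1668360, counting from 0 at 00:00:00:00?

1668360 ÷ 60 = 27806 full seconds, remainder 0 frames.
27806 s = 7 h 43 min 26 s.
Timecode: 07:43:26:00.

07:43:26:00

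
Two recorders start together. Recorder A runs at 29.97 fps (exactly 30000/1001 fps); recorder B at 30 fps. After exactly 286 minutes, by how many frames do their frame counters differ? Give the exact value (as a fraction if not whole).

3600/7 frames

286 min = 17160 s.
A emits 30000/1001 × 17160 = 3600000/7 frames; B emits 30 × 17160 = 514800.
Difference = 3600/7 frames (≈ 514.2857); B is ahead of A.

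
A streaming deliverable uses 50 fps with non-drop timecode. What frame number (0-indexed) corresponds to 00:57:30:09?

Total seconds to the label: (0 × 3600 + 57 × 60 + 30) = 3450.
Frame index = 3450 × 50 + 9 = 172509.

frame 172509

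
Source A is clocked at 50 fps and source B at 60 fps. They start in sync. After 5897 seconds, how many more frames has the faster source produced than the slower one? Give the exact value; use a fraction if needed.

A emits 50 × 5897 = 294850 frames; B emits 60 × 5897 = 353820.
Difference = 58970 frames; B is ahead of A.

58970 frames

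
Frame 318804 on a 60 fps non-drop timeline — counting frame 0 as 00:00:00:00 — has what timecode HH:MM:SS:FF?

01:28:33:24

318804 ÷ 60 = 5313 full seconds, remainder 24 frames.
5313 s = 1 h 28 min 33 s.
Timecode: 01:28:33:24.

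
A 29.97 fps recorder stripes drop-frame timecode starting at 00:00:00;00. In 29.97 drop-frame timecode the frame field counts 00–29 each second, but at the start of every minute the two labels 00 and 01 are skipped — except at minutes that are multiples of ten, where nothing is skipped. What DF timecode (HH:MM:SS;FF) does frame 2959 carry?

00:01:38;21

Ten DF minutes hold 17982 frames, so frame 2959 lies in block 0 (frames 0–17981) with 2959 frames into that block.
The block's first minute is 1800 frames and the rest 1798 each; 2959 frames reaches minute 1, so 0 × 18 + 1 × 2 = 2 labels have been skipped so far.
Adding those back, label number 2959 + 2 = 2961 at 30 labels/s is 98 s + 21 f = 0 h 1 min 38 s frame 21, i.e. 00:01:38;21.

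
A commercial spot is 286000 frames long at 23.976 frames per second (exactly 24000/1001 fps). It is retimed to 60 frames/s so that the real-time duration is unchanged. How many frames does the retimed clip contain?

715715 frames

Target frames = source frames × (target rate / source rate) = 286000 × (60)/(24000/1001) = 286000 × 1001/400 = 715715.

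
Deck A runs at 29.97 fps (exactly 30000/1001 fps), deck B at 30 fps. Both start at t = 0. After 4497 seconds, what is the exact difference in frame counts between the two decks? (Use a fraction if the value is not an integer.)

A emits 30000/1001 × 4497 = 134910000/1001 frames; B emits 30 × 4497 = 134910.
Difference = 134910/1001 frames (≈ 134.7752); B is ahead of A.

134910/1001 frames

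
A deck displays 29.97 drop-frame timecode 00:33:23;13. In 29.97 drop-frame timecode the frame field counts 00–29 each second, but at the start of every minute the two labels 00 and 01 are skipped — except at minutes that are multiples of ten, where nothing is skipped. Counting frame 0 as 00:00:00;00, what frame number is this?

60043

As if non-drop at 30 labels/s: (0 × 3600 + 33 × 60 + 23) × 30 + 13 = 60103.
Minute boundaries passed: 33; those not divisible by 10: 33 − 3 = 30; dropped labels = 2 × 30 = 60.
Actual frame index = 60103 − 60 = 60043.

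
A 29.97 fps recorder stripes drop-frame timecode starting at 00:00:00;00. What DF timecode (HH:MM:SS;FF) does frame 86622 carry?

Each 10-minute DF block holds 10 × 60 × 30 − 9 × 2 = 17982 frames. 86622 ÷ 17982 → 4 full blocks, remainder 14694.
Within the partial block the first minute is 1800 frames and each further minute 1798, so 8 further minute boundaries passed. Total skipped labels = 18 × 4 + 2 × 8 = 88.
Non-drop label index = 86622 + 88 = 86710; at 30 labels/s that is 00:48:10:10, i.e. DF 00:48:10;10.

00:48:10;10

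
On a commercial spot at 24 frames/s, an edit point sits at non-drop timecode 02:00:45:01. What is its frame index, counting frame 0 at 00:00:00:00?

Total seconds to the label: (2 × 3600 + 0 × 60 + 45) = 7245.
Frame index = 7245 × 24 + 1 = 173881.

frame 173881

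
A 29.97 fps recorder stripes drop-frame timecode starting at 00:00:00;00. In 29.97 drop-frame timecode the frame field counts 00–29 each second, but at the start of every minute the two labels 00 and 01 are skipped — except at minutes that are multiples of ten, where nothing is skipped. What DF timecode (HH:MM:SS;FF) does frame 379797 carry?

Ten DF minutes hold 17982 frames, so frame 379797 lies in block 21 (frames 377622–395603) with 2175 frames into that block.
The block's first minute is 1800 frames and the rest 1798 each; 2175 frames reaches minute 1, so 21 × 18 + 1 × 2 = 380 labels have been skipped so far.
Adding those back, label number 379797 + 380 = 380177 at 30 labels/s is 12672 s + 17 f = 3 h 31 min 12 s frame 17, i.e. 03:31:12;17.

03:31:12;17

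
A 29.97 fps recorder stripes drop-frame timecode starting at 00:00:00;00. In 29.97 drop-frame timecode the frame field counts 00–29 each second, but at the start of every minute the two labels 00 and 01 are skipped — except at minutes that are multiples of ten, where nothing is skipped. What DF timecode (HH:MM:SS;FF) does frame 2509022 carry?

23:15:17;24

Each 10-minute DF block holds 10 × 60 × 30 − 9 × 2 = 17982 frames. 2509022 ÷ 17982 → 139 full blocks, remainder 9524.
Within the partial block the first minute is 1800 frames and each further minute 1798, so 5 further minute boundaries passed. Total skipped labels = 18 × 139 + 2 × 5 = 2512.
Non-drop label index = 2509022 + 2512 = 2511534; at 30 labels/s that is 23:15:17:24, i.e. DF 23:15:17;24.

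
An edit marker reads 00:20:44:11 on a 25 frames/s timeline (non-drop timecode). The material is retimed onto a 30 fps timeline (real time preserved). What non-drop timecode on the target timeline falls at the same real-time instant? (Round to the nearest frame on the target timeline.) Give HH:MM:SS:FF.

Source frame index: (0×3600 + 20×60 + 44) × 25 + 11 = 31111.
Real time: 31111 / (25) = 31111/25 s.
Target frame: (31111/25) × (30) = 186666/5 ≈ 37333.200 → 37333.
At 30 labels/s: frame 37333 → 00:20:44:13.

00:20:44:13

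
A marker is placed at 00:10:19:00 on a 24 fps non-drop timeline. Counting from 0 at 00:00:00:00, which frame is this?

Total seconds to the label: (0 × 3600 + 10 × 60 + 19) = 619.
Frame index = 619 × 24 + 0 = 14856.

frame 14856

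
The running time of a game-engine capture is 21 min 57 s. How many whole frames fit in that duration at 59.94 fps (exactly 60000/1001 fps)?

21 min 57 s = 1317 s.
Frames = 1317 × 60000/1001 = 79020000/1001 ≈ 78941.0589.
Complete frames: 78941.

78941 frames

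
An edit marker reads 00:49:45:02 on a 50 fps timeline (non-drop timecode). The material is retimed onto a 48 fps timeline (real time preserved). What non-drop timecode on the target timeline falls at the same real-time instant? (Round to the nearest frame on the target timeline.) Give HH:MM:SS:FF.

00:49:45:02

Source frame index: (0×3600 + 49×60 + 45) × 50 + 2 = 149252.
Real time: 149252 / (50) = 74626/25 s.
Target frame: (74626/25) × (48) = 3582048/25 ≈ 143281.920 → 143282.
At 48 labels/s: frame 143282 → 00:49:45:02.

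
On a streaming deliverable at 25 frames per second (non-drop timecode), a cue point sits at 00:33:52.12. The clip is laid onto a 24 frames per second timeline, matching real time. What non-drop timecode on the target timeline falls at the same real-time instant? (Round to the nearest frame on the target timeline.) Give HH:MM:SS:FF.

Source frame index: (0×3600 + 33×60 + 52) × 25 + 12 = 50812.
Real time: 50812 / (25) = 50812/25 s.
Target frame: (50812/25) × (24) = 1219488/25 ≈ 48779.520 → 48780.
At 24 labels/s: frame 48780 → 00:33:52:12.

00:33:52:12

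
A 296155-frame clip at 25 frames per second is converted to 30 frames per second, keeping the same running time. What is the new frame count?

355386 frames

Target frames = source frames × (target rate / source rate) = 296155 × (30)/(25) = 296155 × 6/5 = 355386.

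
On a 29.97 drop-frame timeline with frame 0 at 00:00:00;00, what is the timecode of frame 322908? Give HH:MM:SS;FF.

02:59:34;12

Each 10-minute DF block holds 10 × 60 × 30 − 9 × 2 = 17982 frames. 322908 ÷ 17982 → 17 full blocks, remainder 17214.
Within the partial block the first minute is 1800 frames and each further minute 1798, so 9 further minute boundaries passed. Total skipped labels = 18 × 17 + 2 × 9 = 324.
Non-drop label index = 322908 + 324 = 323232; at 30 labels/s that is 02:59:34:12, i.e. DF 02:59:34;12.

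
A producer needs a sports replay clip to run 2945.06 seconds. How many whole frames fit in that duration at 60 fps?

176703 frames

Frames = 2945.06 × 60 = 883518/5 ≈ 176703.6000.
Complete frames: 176703.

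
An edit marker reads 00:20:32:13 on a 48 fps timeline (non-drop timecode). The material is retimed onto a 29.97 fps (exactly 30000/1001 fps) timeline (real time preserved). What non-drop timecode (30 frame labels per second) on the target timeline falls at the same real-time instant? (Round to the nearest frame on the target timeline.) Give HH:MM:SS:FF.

00:20:31:01

Source frame index: (0×3600 + 20×60 + 32) × 48 + 13 = 59149.
Real time: 59149 / (48) = 59149/48 s.
Target frame: (59149/48) × (30000/1001) = 36968125/1001 ≈ 36931.194 → 36931.
At 30 labels/s: frame 36931 → 00:20:31:01.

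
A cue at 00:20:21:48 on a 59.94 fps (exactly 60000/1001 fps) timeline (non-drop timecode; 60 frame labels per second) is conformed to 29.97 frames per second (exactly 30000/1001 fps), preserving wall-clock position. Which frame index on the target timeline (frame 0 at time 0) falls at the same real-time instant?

frame 36654

Source frame index: (0×3600 + 20×60 + 21) × 60 + 48 = 73308.
Real time: 73308 / (60000/1001) = 6115109/5000 s.
Target frame: (6115109/5000) × (30000/1001) = 36654.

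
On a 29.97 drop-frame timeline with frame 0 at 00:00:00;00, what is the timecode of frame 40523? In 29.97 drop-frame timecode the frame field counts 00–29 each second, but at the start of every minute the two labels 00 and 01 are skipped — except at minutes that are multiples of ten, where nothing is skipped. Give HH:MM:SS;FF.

Ten DF minutes hold 17982 frames, so frame 40523 lies in block 2 (frames 35964–53945) with 4559 frames into that block.
The block's first minute is 1800 frames and the rest 1798 each; 4559 frames reaches minute 2, so 2 × 18 + 2 × 2 = 40 labels have been skipped so far.
Adding those back, label number 40523 + 40 = 40563 at 30 labels/s is 1352 s + 3 f = 0 h 22 min 32 s frame 3, i.e. 00:22:32;03.

00:22:32;03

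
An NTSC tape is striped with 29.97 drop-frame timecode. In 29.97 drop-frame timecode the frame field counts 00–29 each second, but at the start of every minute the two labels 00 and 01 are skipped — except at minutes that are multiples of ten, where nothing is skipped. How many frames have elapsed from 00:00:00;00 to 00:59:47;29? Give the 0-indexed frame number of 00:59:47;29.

107531

As if non-drop at 30 labels/s: (0 × 3600 + 59 × 60 + 47) × 30 + 29 = 107639.
Minute boundaries passed: 59; those not divisible by 10: 59 − 5 = 54; dropped labels = 2 × 54 = 108.
Actual frame index = 107639 − 108 = 107531.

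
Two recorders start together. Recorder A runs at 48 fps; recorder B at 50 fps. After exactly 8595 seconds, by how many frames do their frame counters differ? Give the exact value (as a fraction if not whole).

17190 frames

A emits 48 × 8595 = 412560 frames; B emits 50 × 8595 = 429750.
Difference = 17190 frames; B is ahead of A.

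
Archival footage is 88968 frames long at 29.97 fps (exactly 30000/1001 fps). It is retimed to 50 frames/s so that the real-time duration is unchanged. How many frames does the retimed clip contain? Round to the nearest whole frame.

Frames at target rate = 88968 × (50) / (30000/1001) = 3710707/25 ≈ 148428.280.
Nearest whole frame: 148428.

148428 frames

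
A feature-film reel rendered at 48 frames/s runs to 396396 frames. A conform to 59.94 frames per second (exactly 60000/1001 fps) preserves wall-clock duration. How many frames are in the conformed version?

495000 frames

Target frames = source frames × (target rate / source rate) = 396396 × (60000/1001)/(48) = 396396 × 1250/1001 = 495000.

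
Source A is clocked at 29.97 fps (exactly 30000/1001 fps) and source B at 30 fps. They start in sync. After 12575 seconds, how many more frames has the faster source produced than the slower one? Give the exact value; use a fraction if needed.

A emits 30000/1001 × 12575 = 377250000/1001 frames; B emits 30 × 12575 = 377250.
Difference = 377250/1001 frames (≈ 376.8731); B is ahead of A.

377250/1001 frames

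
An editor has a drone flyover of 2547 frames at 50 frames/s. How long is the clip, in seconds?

Running time = 2547 / (50) = 50.94 s.

50.94 seconds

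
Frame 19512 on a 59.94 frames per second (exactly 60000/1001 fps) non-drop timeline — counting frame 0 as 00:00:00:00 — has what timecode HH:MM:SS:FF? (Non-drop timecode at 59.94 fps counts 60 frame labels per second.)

00:05:25:12

19512 ÷ 60 = 325 full seconds, remainder 12 frames.
325 s = 0 h 5 min 25 s.
Timecode: 00:05:25:12.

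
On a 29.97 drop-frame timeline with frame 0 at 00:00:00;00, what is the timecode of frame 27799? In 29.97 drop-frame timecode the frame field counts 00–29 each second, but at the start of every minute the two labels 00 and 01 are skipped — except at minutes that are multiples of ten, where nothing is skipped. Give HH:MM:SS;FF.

Ten DF minutes hold 17982 frames, so frame 27799 lies in block 1 (frames 17982–35963) with 9817 frames into that block.
The block's first minute is 1800 frames and the rest 1798 each; 9817 frames reaches minute 5, so 1 × 18 + 5 × 2 = 28 labels have been skipped so far.
Adding those back, label number 27799 + 28 = 27827 at 30 labels/s is 927 s + 17 f = 0 h 15 min 27 s frame 17, i.e. 00:15:27;17.

00:15:27;17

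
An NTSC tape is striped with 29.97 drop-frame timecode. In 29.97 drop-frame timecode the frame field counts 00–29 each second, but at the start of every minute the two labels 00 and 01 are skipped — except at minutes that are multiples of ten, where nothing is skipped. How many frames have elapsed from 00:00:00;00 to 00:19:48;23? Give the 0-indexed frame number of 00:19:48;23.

As if non-drop at 30 labels/s: (0 × 3600 + 19 × 60 + 48) × 30 + 23 = 35663.
Minute boundaries passed: 19; those not divisible by 10: 19 − 1 = 18; dropped labels = 2 × 18 = 36.
Actual frame index = 35663 − 36 = 35627.

35627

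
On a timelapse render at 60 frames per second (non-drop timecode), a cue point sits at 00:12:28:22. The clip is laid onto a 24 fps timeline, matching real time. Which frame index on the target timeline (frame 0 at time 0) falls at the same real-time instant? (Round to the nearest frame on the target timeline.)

frame 17961

Source frame index: (0×3600 + 12×60 + 28) × 60 + 22 = 44902.
Real time: 44902 / (60) = 22451/30 s.
Target frame: (22451/30) × (24) = 89804/5 ≈ 17960.800 → 17961.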